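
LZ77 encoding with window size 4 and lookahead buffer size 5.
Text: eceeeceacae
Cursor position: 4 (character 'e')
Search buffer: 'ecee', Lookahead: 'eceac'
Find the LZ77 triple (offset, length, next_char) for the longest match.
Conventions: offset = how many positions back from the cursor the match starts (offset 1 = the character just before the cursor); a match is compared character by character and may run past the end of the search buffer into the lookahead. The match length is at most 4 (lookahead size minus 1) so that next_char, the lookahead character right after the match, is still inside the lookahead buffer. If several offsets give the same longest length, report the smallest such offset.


Try each offset into the search buffer:
  offset=1 (pos 3, char 'e'): match length 1
  offset=2 (pos 2, char 'e'): match length 1
  offset=3 (pos 1, char 'c'): match length 0
  offset=4 (pos 0, char 'e'): match length 3
Longest match has length 3 at offset 4.
next_char = character at position 4 + 3 = 7 -> 'a'

Best match: offset=4, length=3 (matching 'ece' starting at position 0)
LZ77 triple: (4, 3, 'a')


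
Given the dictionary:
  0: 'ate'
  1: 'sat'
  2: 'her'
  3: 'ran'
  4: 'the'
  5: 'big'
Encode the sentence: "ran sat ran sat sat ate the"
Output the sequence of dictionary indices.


Look up each word in the dictionary:
  'ran' -> 3
  'sat' -> 1
  'ran' -> 3
  'sat' -> 1
  'sat' -> 1
  'ate' -> 0
  'the' -> 4

Encoded: [3, 1, 3, 1, 1, 0, 4]


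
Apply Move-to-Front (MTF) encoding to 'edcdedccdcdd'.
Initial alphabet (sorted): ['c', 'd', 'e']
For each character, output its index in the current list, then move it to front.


MTF encoding:
'e': index 2 in ['c', 'd', 'e'] -> ['e', 'c', 'd']
'd': index 2 in ['e', 'c', 'd'] -> ['d', 'e', 'c']
'c': index 2 in ['d', 'e', 'c'] -> ['c', 'd', 'e']
'd': index 1 in ['c', 'd', 'e'] -> ['d', 'c', 'e']
'e': index 2 in ['d', 'c', 'e'] -> ['e', 'd', 'c']
'd': index 1 in ['e', 'd', 'c'] -> ['d', 'e', 'c']
'c': index 2 in ['d', 'e', 'c'] -> ['c', 'd', 'e']
'c': index 0 in ['c', 'd', 'e'] -> ['c', 'd', 'e']
'd': index 1 in ['c', 'd', 'e'] -> ['d', 'c', 'e']
'c': index 1 in ['d', 'c', 'e'] -> ['c', 'd', 'e']
'd': index 1 in ['c', 'd', 'e'] -> ['d', 'c', 'e']
'd': index 0 in ['d', 'c', 'e'] -> ['d', 'c', 'e']


Output: [2, 2, 2, 1, 2, 1, 2, 0, 1, 1, 1, 0]


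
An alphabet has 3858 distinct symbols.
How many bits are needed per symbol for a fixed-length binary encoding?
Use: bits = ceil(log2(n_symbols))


log2(3858) = 11.9136
Bracket: 2^11 = 2048 < 3858 <= 2^12 = 4096
So ceil(log2(3858)) = 12

bits = ceil(log2(3858)) = ceil(11.9136) = 12 bits


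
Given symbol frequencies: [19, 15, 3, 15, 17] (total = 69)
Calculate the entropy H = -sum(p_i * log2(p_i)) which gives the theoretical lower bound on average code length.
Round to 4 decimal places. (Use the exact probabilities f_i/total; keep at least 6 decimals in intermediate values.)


Per-symbol terms -p_i * log2(p_i) with p_i = f_i/69:
  p = 19/69 = 0.275362: log2(p) = -1.860597, -p*log2(p) = 0.512338
  p = 15/69 = 0.217391: log2(p) = -2.201634, -p*log2(p) = 0.478616
  p = 3/69 = 0.043478: log2(p) = -4.523562, -p*log2(p) = 0.196677
  p = 15/69 = 0.217391: log2(p) = -2.201634, -p*log2(p) = 0.478616
  p = 17/69 = 0.246377: log2(p) = -2.021062, -p*log2(p) = 0.497943
H = 0.512338 + 0.478616 + 0.196677 + 0.478616 + 0.497943 = 2.164190

H = 2.1642 bits/symbol


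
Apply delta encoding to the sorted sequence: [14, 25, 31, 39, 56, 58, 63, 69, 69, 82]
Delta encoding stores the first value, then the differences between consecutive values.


First value: 14
Deltas:
  25 - 14 = 11
  31 - 25 = 6
  39 - 31 = 8
  56 - 39 = 17
  58 - 56 = 2
  63 - 58 = 5
  69 - 63 = 6
  69 - 69 = 0
  82 - 69 = 13


Delta encoded: [14, 11, 6, 8, 17, 2, 5, 6, 0, 13]


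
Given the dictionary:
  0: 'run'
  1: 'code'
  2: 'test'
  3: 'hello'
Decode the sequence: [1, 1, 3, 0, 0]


Look up each index in the dictionary:
  1 -> 'code'
  1 -> 'code'
  3 -> 'hello'
  0 -> 'run'
  0 -> 'run'

Decoded: "code code hello run run"


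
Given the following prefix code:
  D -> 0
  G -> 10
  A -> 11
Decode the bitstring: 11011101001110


Decoding step by step:
Bits 11 -> A
Bits 0 -> D
Bits 11 -> A
Bits 10 -> G
Bits 10 -> G
Bits 0 -> D
Bits 11 -> A
Bits 10 -> G


Decoded message: ADAGGDAG


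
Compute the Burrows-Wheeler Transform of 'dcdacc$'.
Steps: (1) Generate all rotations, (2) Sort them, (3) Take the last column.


Rotations (sorted):
  0: $dcdacc -> last char: c
  1: acc$dcd -> last char: d
  2: c$dcdac -> last char: c
  3: cc$dcda -> last char: a
  4: cdacc$d -> last char: d
  5: dacc$dc -> last char: c
  6: dcdacc$ -> last char: $


BWT = cdcadc$


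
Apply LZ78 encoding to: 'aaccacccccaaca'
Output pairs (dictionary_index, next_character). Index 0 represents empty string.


LZ78 encoding steps:
Dictionary: {0: ''}
Step 1: w='' (idx 0), next='a' -> output (0, 'a'), add 'a' as idx 1
Step 2: w='a' (idx 1), next='c' -> output (1, 'c'), add 'ac' as idx 2
Step 3: w='' (idx 0), next='c' -> output (0, 'c'), add 'c' as idx 3
Step 4: w='ac' (idx 2), next='c' -> output (2, 'c'), add 'acc' as idx 4
Step 5: w='c' (idx 3), next='c' -> output (3, 'c'), add 'cc' as idx 5
Step 6: w='c' (idx 3), next='a' -> output (3, 'a'), add 'ca' as idx 6
Step 7: w='ac' (idx 2), next='a' -> output (2, 'a'), add 'aca' as idx 7


Encoded: [(0, 'a'), (1, 'c'), (0, 'c'), (2, 'c'), (3, 'c'), (3, 'a'), (2, 'a')]


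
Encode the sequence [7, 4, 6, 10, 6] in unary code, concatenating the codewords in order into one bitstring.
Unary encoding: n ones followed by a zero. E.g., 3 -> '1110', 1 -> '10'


Encode each number as n ones followed by a terminating 0:
  7 -> 11111110 (8 bits)
  4 -> 11110 (5 bits)
  6 -> 1111110 (7 bits)
  10 -> 11111111110 (11 bits)
  6 -> 1111110 (7 bits)
Total length = 8 + 5 + 7 + 11 + 7 = 38 bits.

Unary([7, 4, 6, 10, 6]) = 11111110111101111110111111111101111110 (38 bits)


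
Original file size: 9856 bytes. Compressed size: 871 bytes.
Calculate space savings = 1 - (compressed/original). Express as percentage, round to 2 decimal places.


ratio = compressed/original = 871/9856 = 0.088373
savings = 1 - ratio = 1 - 0.088373 = 0.911627
as a percentage: 0.911627 * 100 = 91.16%

Space savings = 1 - 871/9856 = 91.16%


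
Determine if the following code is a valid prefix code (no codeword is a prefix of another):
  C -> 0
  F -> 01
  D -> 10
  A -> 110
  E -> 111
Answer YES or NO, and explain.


Checking each pair (does one codeword prefix another?):
  C='0' vs F='01': prefix -- VIOLATION

NO -- this is NOT a valid prefix code. C (0) is a prefix of F (01).


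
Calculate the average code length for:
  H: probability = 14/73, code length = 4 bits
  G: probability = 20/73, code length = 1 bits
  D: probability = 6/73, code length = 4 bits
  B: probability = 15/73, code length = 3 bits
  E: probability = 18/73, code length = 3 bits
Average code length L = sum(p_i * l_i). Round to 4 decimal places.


Weighted contributions p_i * l_i:
  H: (14/73) * 4 = 56/73
  G: (20/73) * 1 = 20/73
  D: (6/73) * 4 = 24/73
  B: (15/73) * 3 = 45/73
  E: (18/73) * 3 = 54/73
Sum = (56 + 20 + 24 + 45 + 54)/73 = 199/73

L = 199/73 = 2.7260 bits/symbol


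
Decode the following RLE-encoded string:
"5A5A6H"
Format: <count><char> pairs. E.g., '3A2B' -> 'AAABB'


Expanding each <count><char> pair:
  5A -> 'AAAAA'
  5A -> 'AAAAA'
  6H -> 'HHHHHH'

Decoded = AAAAAAAAAAHHHHHH


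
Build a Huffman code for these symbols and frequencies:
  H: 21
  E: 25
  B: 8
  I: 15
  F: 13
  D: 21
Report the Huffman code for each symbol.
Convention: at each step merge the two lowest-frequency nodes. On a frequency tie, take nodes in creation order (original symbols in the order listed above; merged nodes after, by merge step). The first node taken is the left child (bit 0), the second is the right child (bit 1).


Huffman tree construction:
Step 1: Merge B(8) + F(13) = 21
Step 2: Merge I(15) + H(21) = 36
Step 3: Merge D(21) + (B+F)(21) = 42
Step 4: Merge E(25) + (I+H)(36) = 61
Step 5: Merge (D+(B+F))(42) + (E+(I+H))(61) = 103
Read each symbol's code off the tree from the root (left child = 0, right child = 1).

Codes:
  H: 111 (length 3)
  E: 10 (length 2)
  B: 010 (length 3)
  I: 110 (length 3)
  F: 011 (length 3)
  D: 00 (length 2)
Average code length: 263/103 = 2.5534 bits/symbol


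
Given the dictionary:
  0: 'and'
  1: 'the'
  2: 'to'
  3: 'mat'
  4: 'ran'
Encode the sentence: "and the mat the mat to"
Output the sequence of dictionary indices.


Look up each word in the dictionary:
  'and' -> 0
  'the' -> 1
  'mat' -> 3
  'the' -> 1
  'mat' -> 3
  'to' -> 2

Encoded: [0, 1, 3, 1, 3, 2]


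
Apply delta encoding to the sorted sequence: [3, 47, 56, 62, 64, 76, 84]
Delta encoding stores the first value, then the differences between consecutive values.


First value: 3
Deltas:
  47 - 3 = 44
  56 - 47 = 9
  62 - 56 = 6
  64 - 62 = 2
  76 - 64 = 12
  84 - 76 = 8


Delta encoded: [3, 44, 9, 6, 2, 12, 8]


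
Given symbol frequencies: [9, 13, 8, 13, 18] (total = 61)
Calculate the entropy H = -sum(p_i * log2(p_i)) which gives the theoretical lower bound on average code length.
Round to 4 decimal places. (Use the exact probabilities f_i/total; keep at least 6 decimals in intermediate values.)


Per-symbol terms -p_i * log2(p_i) with p_i = f_i/61:
  p = 9/61 = 0.147541: log2(p) = -2.760812, -p*log2(p) = 0.407333
  p = 13/61 = 0.213115: log2(p) = -2.230298, -p*log2(p) = 0.475309
  p = 8/61 = 0.131148: log2(p) = -2.930737, -p*log2(p) = 0.384359
  p = 13/61 = 0.213115: log2(p) = -2.230298, -p*log2(p) = 0.475309
  p = 18/61 = 0.295082: log2(p) = -1.760812, -p*log2(p) = 0.519584
H = 0.407333 + 0.475309 + 0.384359 + 0.475309 + 0.519584 = 2.261894

H = 2.2619 bits/symbol


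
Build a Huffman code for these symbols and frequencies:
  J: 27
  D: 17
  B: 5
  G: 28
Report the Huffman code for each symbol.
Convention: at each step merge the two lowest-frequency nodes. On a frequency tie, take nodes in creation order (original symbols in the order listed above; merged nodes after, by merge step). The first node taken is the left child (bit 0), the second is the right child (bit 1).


Huffman tree construction:
Step 1: Merge B(5) + D(17) = 22
Step 2: Merge (B+D)(22) + J(27) = 49
Step 3: Merge G(28) + ((B+D)+J)(49) = 77
Read each symbol's code off the tree from the root (left child = 0, right child = 1).

Codes:
  J: 11 (length 2)
  D: 101 (length 3)
  B: 100 (length 3)
  G: 0 (length 1)
Average code length: 148/77 = 1.9221 bits/symbol


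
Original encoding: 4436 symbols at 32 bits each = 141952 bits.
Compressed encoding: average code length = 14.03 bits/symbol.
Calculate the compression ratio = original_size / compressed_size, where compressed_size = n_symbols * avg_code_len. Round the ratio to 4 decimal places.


original_size = n_symbols * orig_bits = 4436 * 32 = 141952 bits
compressed_size = n_symbols * avg_code_len = 4436 * 14.03 = 62237.08 bits
ratio = original_size / compressed_size = 141952 / 62237.08 = 2.2808

Compression ratio = 2.2808


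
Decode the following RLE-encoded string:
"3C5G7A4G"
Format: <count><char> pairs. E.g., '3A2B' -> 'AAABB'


Expanding each <count><char> pair:
  3C -> 'CCC'
  5G -> 'GGGGG'
  7A -> 'AAAAAAA'
  4G -> 'GGGG'

Decoded = CCCGGGGGAAAAAAAGGGG


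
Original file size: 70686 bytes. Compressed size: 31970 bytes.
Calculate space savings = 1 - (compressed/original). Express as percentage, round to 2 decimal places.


ratio = compressed/original = 31970/70686 = 0.452282
savings = 1 - ratio = 1 - 0.452282 = 0.547718
as a percentage: 0.547718 * 100 = 54.77%

Space savings = 1 - 31970/70686 = 54.77%


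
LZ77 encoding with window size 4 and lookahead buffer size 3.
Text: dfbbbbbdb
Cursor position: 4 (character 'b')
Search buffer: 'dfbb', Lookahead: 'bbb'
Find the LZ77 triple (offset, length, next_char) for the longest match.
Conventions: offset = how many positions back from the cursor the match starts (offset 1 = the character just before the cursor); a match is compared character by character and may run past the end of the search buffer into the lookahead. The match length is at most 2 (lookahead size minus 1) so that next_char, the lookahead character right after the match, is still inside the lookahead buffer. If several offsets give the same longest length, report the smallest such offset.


Try each offset into the search buffer:
  offset=1 (pos 3, char 'b'): match length 2
  offset=2 (pos 2, char 'b'): match length 2
  offset=3 (pos 1, char 'f'): match length 0
  offset=4 (pos 0, char 'd'): match length 0
Longest match has length 2, found at offsets 1, 2; take the smallest, offset 1.
next_char = character at position 4 + 2 = 6 -> 'b'

Best match: offset=1, length=2 (matching 'bb' starting at position 3)
LZ77 triple: (1, 2, 'b')


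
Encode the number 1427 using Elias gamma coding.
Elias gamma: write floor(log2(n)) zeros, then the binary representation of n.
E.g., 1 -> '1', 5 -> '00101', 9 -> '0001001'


num_bits = floor(log2(1427)) + 1 = 11
leading_zeros = num_bits - 1 = 10
binary(1427) = 10110010011

Elias gamma(1427) = '0000000000' + '10110010011' = 000000000010110010011 (21 bits)


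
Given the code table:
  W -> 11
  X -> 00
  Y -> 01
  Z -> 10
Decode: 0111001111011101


Decoding:
01 -> Y
11 -> W
00 -> X
11 -> W
11 -> W
01 -> Y
11 -> W
01 -> Y


Result: YWXWWYWY


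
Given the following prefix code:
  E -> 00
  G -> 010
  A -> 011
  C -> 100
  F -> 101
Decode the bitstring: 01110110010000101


Decoding step by step:
Bits 011 -> A
Bits 101 -> F
Bits 100 -> C
Bits 100 -> C
Bits 00 -> E
Bits 101 -> F


Decoded message: AFCCEF


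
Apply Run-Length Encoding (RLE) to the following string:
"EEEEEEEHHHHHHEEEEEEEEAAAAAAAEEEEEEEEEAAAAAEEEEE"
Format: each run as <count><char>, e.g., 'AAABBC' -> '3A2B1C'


Scanning runs left to right:
  i=0: run of 'E' x 7 -> '7E'
  i=7: run of 'H' x 6 -> '6H'
  i=13: run of 'E' x 8 -> '8E'
  i=21: run of 'A' x 7 -> '7A'
  i=28: run of 'E' x 9 -> '9E'
  i=37: run of 'A' x 5 -> '5A'
  i=42: run of 'E' x 5 -> '5E'

RLE = 7E6H8E7A9E5A5E


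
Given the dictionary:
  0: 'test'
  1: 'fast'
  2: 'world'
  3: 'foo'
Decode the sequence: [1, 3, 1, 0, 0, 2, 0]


Look up each index in the dictionary:
  1 -> 'fast'
  3 -> 'foo'
  1 -> 'fast'
  0 -> 'test'
  0 -> 'test'
  2 -> 'world'
  0 -> 'test'

Decoded: "fast foo fast test test world test"


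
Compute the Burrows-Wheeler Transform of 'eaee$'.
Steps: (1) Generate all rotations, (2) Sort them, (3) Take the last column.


Rotations (sorted):
  0: $eaee -> last char: e
  1: aee$e -> last char: e
  2: e$eae -> last char: e
  3: eaee$ -> last char: $
  4: ee$ea -> last char: a


BWT = eee$a


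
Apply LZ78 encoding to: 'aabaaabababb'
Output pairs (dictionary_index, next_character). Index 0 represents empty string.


LZ78 encoding steps:
Dictionary: {0: ''}
Step 1: w='' (idx 0), next='a' -> output (0, 'a'), add 'a' as idx 1
Step 2: w='a' (idx 1), next='b' -> output (1, 'b'), add 'ab' as idx 2
Step 3: w='a' (idx 1), next='a' -> output (1, 'a'), add 'aa' as idx 3
Step 4: w='ab' (idx 2), next='a' -> output (2, 'a'), add 'aba' as idx 4
Step 5: w='' (idx 0), next='b' -> output (0, 'b'), add 'b' as idx 5
Step 6: w='ab' (idx 2), next='b' -> output (2, 'b'), add 'abb' as idx 6


Encoded: [(0, 'a'), (1, 'b'), (1, 'a'), (2, 'a'), (0, 'b'), (2, 'b')]


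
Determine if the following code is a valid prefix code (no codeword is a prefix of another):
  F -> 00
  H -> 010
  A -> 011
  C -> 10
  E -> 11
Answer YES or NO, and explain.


Checking each pair (does one codeword prefix another?):
  F='00' vs H='010': no prefix
  F='00' vs A='011': no prefix
  F='00' vs C='10': no prefix
  F='00' vs E='11': no prefix
  H='010' vs F='00': no prefix
  H='010' vs A='011': no prefix
  H='010' vs C='10': no prefix
  H='010' vs E='11': no prefix
  A='011' vs F='00': no prefix
  A='011' vs H='010': no prefix
  A='011' vs C='10': no prefix
  A='011' vs E='11': no prefix
  C='10' vs F='00': no prefix
  C='10' vs H='010': no prefix
  C='10' vs A='011': no prefix
  C='10' vs E='11': no prefix
  E='11' vs F='00': no prefix
  E='11' vs H='010': no prefix
  E='11' vs A='011': no prefix
  E='11' vs C='10': no prefix
No violation found over all pairs.

YES -- this is a valid prefix code. No codeword is a prefix of any other codeword.


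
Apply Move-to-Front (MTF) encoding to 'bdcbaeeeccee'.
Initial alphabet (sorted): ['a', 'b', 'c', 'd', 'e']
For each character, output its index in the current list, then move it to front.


MTF encoding:
'b': index 1 in ['a', 'b', 'c', 'd', 'e'] -> ['b', 'a', 'c', 'd', 'e']
'd': index 3 in ['b', 'a', 'c', 'd', 'e'] -> ['d', 'b', 'a', 'c', 'e']
'c': index 3 in ['d', 'b', 'a', 'c', 'e'] -> ['c', 'd', 'b', 'a', 'e']
'b': index 2 in ['c', 'd', 'b', 'a', 'e'] -> ['b', 'c', 'd', 'a', 'e']
'a': index 3 in ['b', 'c', 'd', 'a', 'e'] -> ['a', 'b', 'c', 'd', 'e']
'e': index 4 in ['a', 'b', 'c', 'd', 'e'] -> ['e', 'a', 'b', 'c', 'd']
'e': index 0 in ['e', 'a', 'b', 'c', 'd'] -> ['e', 'a', 'b', 'c', 'd']
'e': index 0 in ['e', 'a', 'b', 'c', 'd'] -> ['e', 'a', 'b', 'c', 'd']
'c': index 3 in ['e', 'a', 'b', 'c', 'd'] -> ['c', 'e', 'a', 'b', 'd']
'c': index 0 in ['c', 'e', 'a', 'b', 'd'] -> ['c', 'e', 'a', 'b', 'd']
'e': index 1 in ['c', 'e', 'a', 'b', 'd'] -> ['e', 'c', 'a', 'b', 'd']
'e': index 0 in ['e', 'c', 'a', 'b', 'd'] -> ['e', 'c', 'a', 'b', 'd']


Output: [1, 3, 3, 2, 3, 4, 0, 0, 3, 0, 1, 0]


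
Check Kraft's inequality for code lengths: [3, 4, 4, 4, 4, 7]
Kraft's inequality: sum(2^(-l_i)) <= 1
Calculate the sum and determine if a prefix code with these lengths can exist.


Sum = 2^(-3) + 2^(-4) + 2^(-4) + 2^(-4) + 2^(-4) + 2^(-7)
    = 0.125 + 0.0625 + 0.0625 + 0.0625 + 0.0625 + 0.0078125
    = 49/128 = 0.3828125
Since 0.3828125 <= 1, Kraft's inequality IS satisfied.
A prefix code with these lengths CAN exist.

Kraft sum = 0.3828125. Satisfied.


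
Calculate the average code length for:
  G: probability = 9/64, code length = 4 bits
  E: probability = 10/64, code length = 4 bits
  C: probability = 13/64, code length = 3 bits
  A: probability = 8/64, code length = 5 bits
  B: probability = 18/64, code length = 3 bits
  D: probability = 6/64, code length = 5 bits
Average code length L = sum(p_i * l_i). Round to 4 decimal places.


Weighted contributions p_i * l_i:
  G: (9/64) * 4 = 36/64
  E: (10/64) * 4 = 40/64
  C: (13/64) * 3 = 39/64
  A: (8/64) * 5 = 40/64
  B: (18/64) * 3 = 54/64
  D: (6/64) * 5 = 30/64
Sum = (36 + 40 + 39 + 40 + 54 + 30)/64 = 239/64

L = 239/64 = 3.7344 bits/symbol


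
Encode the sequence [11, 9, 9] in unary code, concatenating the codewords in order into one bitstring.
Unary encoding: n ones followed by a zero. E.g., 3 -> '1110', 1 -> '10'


Encode each number as n ones followed by a terminating 0:
  11 -> 111111111110 (12 bits)
  9 -> 1111111110 (10 bits)
  9 -> 1111111110 (10 bits)
Total length = 12 + 10 + 10 = 32 bits.

Unary([11, 9, 9]) = 11111111111011111111101111111110 (32 bits)


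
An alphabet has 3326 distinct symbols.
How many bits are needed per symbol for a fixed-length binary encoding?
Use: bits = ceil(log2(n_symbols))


log2(3326) = 11.6996
Bracket: 2^11 = 2048 < 3326 <= 2^12 = 4096
So ceil(log2(3326)) = 12

bits = ceil(log2(3326)) = ceil(11.6996) = 12 bits


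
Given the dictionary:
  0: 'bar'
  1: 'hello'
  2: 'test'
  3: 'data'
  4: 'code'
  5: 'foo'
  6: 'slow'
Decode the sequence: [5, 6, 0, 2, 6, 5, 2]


Look up each index in the dictionary:
  5 -> 'foo'
  6 -> 'slow'
  0 -> 'bar'
  2 -> 'test'
  6 -> 'slow'
  5 -> 'foo'
  2 -> 'test'

Decoded: "foo slow bar test slow foo test"


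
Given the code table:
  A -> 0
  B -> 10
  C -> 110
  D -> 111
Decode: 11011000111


Decoding:
110 -> C
110 -> C
0 -> A
0 -> A
111 -> D


Result: CCAAD


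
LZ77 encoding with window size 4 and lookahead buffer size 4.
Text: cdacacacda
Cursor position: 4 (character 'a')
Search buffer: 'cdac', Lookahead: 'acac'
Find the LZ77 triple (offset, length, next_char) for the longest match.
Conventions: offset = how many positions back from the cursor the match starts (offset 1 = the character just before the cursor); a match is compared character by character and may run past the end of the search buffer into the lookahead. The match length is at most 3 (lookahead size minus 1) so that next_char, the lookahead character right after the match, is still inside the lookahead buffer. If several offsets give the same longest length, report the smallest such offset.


Try each offset into the search buffer:
  offset=1 (pos 3, char 'c'): match length 0
  offset=2 (pos 2, char 'a'): match length 3
  offset=3 (pos 1, char 'd'): match length 0
  offset=4 (pos 0, char 'c'): match length 0
Longest match has length 3 at offset 2.
next_char = character at position 4 + 3 = 7 -> 'c'

Best match: offset=2, length=3 (matching 'aca' starting at position 2)
LZ77 triple: (2, 3, 'c')


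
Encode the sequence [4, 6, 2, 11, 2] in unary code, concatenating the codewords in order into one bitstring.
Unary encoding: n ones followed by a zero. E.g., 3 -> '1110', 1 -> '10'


Encode each number as n ones followed by a terminating 0:
  4 -> 11110 (5 bits)
  6 -> 1111110 (7 bits)
  2 -> 110 (3 bits)
  11 -> 111111111110 (12 bits)
  2 -> 110 (3 bits)
Total length = 5 + 7 + 3 + 12 + 3 = 30 bits.

Unary([4, 6, 2, 11, 2]) = 111101111110110111111111110110 (30 bits)


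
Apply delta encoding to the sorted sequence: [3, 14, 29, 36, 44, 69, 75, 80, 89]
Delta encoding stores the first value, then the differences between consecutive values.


First value: 3
Deltas:
  14 - 3 = 11
  29 - 14 = 15
  36 - 29 = 7
  44 - 36 = 8
  69 - 44 = 25
  75 - 69 = 6
  80 - 75 = 5
  89 - 80 = 9


Delta encoded: [3, 11, 15, 7, 8, 25, 6, 5, 9]


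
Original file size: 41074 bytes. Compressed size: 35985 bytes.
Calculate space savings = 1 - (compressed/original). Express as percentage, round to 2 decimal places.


ratio = compressed/original = 35985/41074 = 0.876102
savings = 1 - ratio = 1 - 0.876102 = 0.123898
as a percentage: 0.123898 * 100 = 12.39%

Space savings = 1 - 35985/41074 = 12.39%


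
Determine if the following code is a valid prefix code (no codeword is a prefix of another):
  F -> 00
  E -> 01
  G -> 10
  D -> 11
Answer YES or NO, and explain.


Checking each pair (does one codeword prefix another?):
  F='00' vs E='01': no prefix
  F='00' vs G='10': no prefix
  F='00' vs D='11': no prefix
  E='01' vs F='00': no prefix
  E='01' vs G='10': no prefix
  E='01' vs D='11': no prefix
  G='10' vs F='00': no prefix
  G='10' vs E='01': no prefix
  G='10' vs D='11': no prefix
  D='11' vs F='00': no prefix
  D='11' vs E='01': no prefix
  D='11' vs G='10': no prefix
No violation found over all pairs.

YES -- this is a valid prefix code. No codeword is a prefix of any other codeword.


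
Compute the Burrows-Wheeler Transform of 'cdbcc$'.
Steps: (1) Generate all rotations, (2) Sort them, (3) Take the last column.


Rotations (sorted):
  0: $cdbcc -> last char: c
  1: bcc$cd -> last char: d
  2: c$cdbc -> last char: c
  3: cc$cdb -> last char: b
  4: cdbcc$ -> last char: $
  5: dbcc$c -> last char: c


BWT = cdcb$c


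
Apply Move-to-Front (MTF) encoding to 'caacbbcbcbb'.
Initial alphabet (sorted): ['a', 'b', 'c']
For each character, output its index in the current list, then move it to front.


MTF encoding:
'c': index 2 in ['a', 'b', 'c'] -> ['c', 'a', 'b']
'a': index 1 in ['c', 'a', 'b'] -> ['a', 'c', 'b']
'a': index 0 in ['a', 'c', 'b'] -> ['a', 'c', 'b']
'c': index 1 in ['a', 'c', 'b'] -> ['c', 'a', 'b']
'b': index 2 in ['c', 'a', 'b'] -> ['b', 'c', 'a']
'b': index 0 in ['b', 'c', 'a'] -> ['b', 'c', 'a']
'c': index 1 in ['b', 'c', 'a'] -> ['c', 'b', 'a']
'b': index 1 in ['c', 'b', 'a'] -> ['b', 'c', 'a']
'c': index 1 in ['b', 'c', 'a'] -> ['c', 'b', 'a']
'b': index 1 in ['c', 'b', 'a'] -> ['b', 'c', 'a']
'b': index 0 in ['b', 'c', 'a'] -> ['b', 'c', 'a']


Output: [2, 1, 0, 1, 2, 0, 1, 1, 1, 1, 0]


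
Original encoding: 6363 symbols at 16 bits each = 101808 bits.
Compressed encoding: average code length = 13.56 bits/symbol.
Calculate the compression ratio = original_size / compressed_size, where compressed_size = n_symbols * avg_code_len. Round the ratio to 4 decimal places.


original_size = n_symbols * orig_bits = 6363 * 16 = 101808 bits
compressed_size = n_symbols * avg_code_len = 6363 * 13.56 = 86282.28 bits
ratio = original_size / compressed_size = 101808 / 86282.28 = 1.1799

Compression ratio = 1.1799


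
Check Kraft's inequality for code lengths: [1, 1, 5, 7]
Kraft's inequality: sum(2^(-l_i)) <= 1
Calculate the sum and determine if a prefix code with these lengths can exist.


Sum = 2^(-1) + 2^(-1) + 2^(-5) + 2^(-7)
    = 0.5 + 0.5 + 0.03125 + 0.0078125
    = 133/128 = 1.0390625
Since 1.0390625 > 1, Kraft's inequality is NOT satisfied.
A prefix code with these lengths CANNOT exist.

Kraft sum = 1.0390625. Not satisfied.


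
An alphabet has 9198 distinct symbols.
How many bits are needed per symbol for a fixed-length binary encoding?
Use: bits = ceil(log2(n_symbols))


log2(9198) = 13.1671
Bracket: 2^13 = 8192 < 9198 <= 2^14 = 16384
So ceil(log2(9198)) = 14

bits = ceil(log2(9198)) = ceil(13.1671) = 14 bits


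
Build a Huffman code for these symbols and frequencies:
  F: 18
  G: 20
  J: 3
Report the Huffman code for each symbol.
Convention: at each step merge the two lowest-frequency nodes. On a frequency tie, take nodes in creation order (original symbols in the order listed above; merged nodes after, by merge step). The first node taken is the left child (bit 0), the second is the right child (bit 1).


Huffman tree construction:
Step 1: Merge J(3) + F(18) = 21
Step 2: Merge G(20) + (J+F)(21) = 41
Read each symbol's code off the tree from the root (left child = 0, right child = 1).

Codes:
  F: 11 (length 2)
  G: 0 (length 1)
  J: 10 (length 2)
Average code length: 62/41 = 1.5122 bits/symbol


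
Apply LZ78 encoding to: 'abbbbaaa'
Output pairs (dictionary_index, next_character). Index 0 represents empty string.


LZ78 encoding steps:
Dictionary: {0: ''}
Step 1: w='' (idx 0), next='a' -> output (0, 'a'), add 'a' as idx 1
Step 2: w='' (idx 0), next='b' -> output (0, 'b'), add 'b' as idx 2
Step 3: w='b' (idx 2), next='b' -> output (2, 'b'), add 'bb' as idx 3
Step 4: w='b' (idx 2), next='a' -> output (2, 'a'), add 'ba' as idx 4
Step 5: w='a' (idx 1), next='a' -> output (1, 'a'), add 'aa' as idx 5


Encoded: [(0, 'a'), (0, 'b'), (2, 'b'), (2, 'a'), (1, 'a')]


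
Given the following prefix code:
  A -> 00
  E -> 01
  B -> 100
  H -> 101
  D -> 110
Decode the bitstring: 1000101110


Decoding step by step:
Bits 100 -> B
Bits 01 -> E
Bits 01 -> E
Bits 110 -> D


Decoded message: BEED


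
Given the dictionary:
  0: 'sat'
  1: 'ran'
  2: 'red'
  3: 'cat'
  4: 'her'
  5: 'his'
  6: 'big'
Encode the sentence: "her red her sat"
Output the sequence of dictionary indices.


Look up each word in the dictionary:
  'her' -> 4
  'red' -> 2
  'her' -> 4
  'sat' -> 0

Encoded: [4, 2, 4, 0]


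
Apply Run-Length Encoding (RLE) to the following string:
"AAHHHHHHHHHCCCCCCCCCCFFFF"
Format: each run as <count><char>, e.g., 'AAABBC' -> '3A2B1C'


Scanning runs left to right:
  i=0: run of 'A' x 2 -> '2A'
  i=2: run of 'H' x 9 -> '9H'
  i=11: run of 'C' x 10 -> '10C'
  i=21: run of 'F' x 4 -> '4F'

RLE = 2A9H10C4F


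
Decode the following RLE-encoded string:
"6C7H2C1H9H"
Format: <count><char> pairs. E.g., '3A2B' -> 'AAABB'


Expanding each <count><char> pair:
  6C -> 'CCCCCC'
  7H -> 'HHHHHHH'
  2C -> 'CC'
  1H -> 'H'
  9H -> 'HHHHHHHHH'

Decoded = CCCCCCHHHHHHHCCHHHHHHHHHH


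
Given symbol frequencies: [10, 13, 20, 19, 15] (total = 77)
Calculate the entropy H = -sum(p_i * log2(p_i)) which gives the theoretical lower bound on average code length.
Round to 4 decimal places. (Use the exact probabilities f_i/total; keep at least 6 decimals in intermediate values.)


Per-symbol terms -p_i * log2(p_i) with p_i = f_i/77:
  p = 10/77 = 0.129870: log2(p) = -2.944858, -p*log2(p) = 0.382449
  p = 13/77 = 0.168831: log2(p) = -2.566347, -p*log2(p) = 0.433279
  p = 20/77 = 0.259740: log2(p) = -1.944858, -p*log2(p) = 0.505158
  p = 19/77 = 0.246753: log2(p) = -2.018859, -p*log2(p) = 0.498160
  p = 15/77 = 0.194805: log2(p) = -2.359896, -p*log2(p) = 0.459720
H = 0.382449 + 0.433279 + 0.505158 + 0.498160 + 0.459720 = 2.278766

H = 2.2788 bits/symbol


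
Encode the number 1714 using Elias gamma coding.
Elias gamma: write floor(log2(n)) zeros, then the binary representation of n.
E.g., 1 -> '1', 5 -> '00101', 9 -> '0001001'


num_bits = floor(log2(1714)) + 1 = 11
leading_zeros = num_bits - 1 = 10
binary(1714) = 11010110010

Elias gamma(1714) = '0000000000' + '11010110010' = 000000000011010110010 (21 bits)


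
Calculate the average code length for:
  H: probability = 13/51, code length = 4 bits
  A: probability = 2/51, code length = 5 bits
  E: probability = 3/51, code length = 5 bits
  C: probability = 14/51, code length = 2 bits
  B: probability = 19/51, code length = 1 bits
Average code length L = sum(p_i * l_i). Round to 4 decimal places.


Weighted contributions p_i * l_i:
  H: (13/51) * 4 = 52/51
  A: (2/51) * 5 = 10/51
  E: (3/51) * 5 = 15/51
  C: (14/51) * 2 = 28/51
  B: (19/51) * 1 = 19/51
Sum = (52 + 10 + 15 + 28 + 19)/51 = 124/51

L = 124/51 = 2.4314 bits/symbol


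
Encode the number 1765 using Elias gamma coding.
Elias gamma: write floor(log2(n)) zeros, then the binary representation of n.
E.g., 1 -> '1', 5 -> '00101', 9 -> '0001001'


num_bits = floor(log2(1765)) + 1 = 11
leading_zeros = num_bits - 1 = 10
binary(1765) = 11011100101

Elias gamma(1765) = '0000000000' + '11011100101' = 000000000011011100101 (21 bits)


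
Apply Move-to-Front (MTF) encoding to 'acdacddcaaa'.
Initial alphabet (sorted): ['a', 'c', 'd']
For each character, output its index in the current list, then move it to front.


MTF encoding:
'a': index 0 in ['a', 'c', 'd'] -> ['a', 'c', 'd']
'c': index 1 in ['a', 'c', 'd'] -> ['c', 'a', 'd']
'd': index 2 in ['c', 'a', 'd'] -> ['d', 'c', 'a']
'a': index 2 in ['d', 'c', 'a'] -> ['a', 'd', 'c']
'c': index 2 in ['a', 'd', 'c'] -> ['c', 'a', 'd']
'd': index 2 in ['c', 'a', 'd'] -> ['d', 'c', 'a']
'd': index 0 in ['d', 'c', 'a'] -> ['d', 'c', 'a']
'c': index 1 in ['d', 'c', 'a'] -> ['c', 'd', 'a']
'a': index 2 in ['c', 'd', 'a'] -> ['a', 'c', 'd']
'a': index 0 in ['a', 'c', 'd'] -> ['a', 'c', 'd']
'a': index 0 in ['a', 'c', 'd'] -> ['a', 'c', 'd']


Output: [0, 1, 2, 2, 2, 2, 0, 1, 2, 0, 0]


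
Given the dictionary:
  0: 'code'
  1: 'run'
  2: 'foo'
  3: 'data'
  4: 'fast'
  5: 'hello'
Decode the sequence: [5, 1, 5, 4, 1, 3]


Look up each index in the dictionary:
  5 -> 'hello'
  1 -> 'run'
  5 -> 'hello'
  4 -> 'fast'
  1 -> 'run'
  3 -> 'data'

Decoded: "hello run hello fast run data"


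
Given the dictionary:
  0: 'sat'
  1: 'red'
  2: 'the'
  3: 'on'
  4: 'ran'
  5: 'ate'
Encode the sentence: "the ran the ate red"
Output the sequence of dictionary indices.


Look up each word in the dictionary:
  'the' -> 2
  'ran' -> 4
  'the' -> 2
  'ate' -> 5
  'red' -> 1

Encoded: [2, 4, 2, 5, 1]


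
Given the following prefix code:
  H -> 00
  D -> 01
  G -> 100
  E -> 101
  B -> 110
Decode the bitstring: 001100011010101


Decoding step by step:
Bits 00 -> H
Bits 110 -> B
Bits 00 -> H
Bits 110 -> B
Bits 101 -> E
Bits 01 -> D


Decoded message: HBHBED


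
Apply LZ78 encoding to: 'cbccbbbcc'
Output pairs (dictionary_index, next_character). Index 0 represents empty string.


LZ78 encoding steps:
Dictionary: {0: ''}
Step 1: w='' (idx 0), next='c' -> output (0, 'c'), add 'c' as idx 1
Step 2: w='' (idx 0), next='b' -> output (0, 'b'), add 'b' as idx 2
Step 3: w='c' (idx 1), next='c' -> output (1, 'c'), add 'cc' as idx 3
Step 4: w='b' (idx 2), next='b' -> output (2, 'b'), add 'bb' as idx 4
Step 5: w='b' (idx 2), next='c' -> output (2, 'c'), add 'bc' as idx 5
Step 6: w='c' (idx 1), end of input -> output (1, '')


Encoded: [(0, 'c'), (0, 'b'), (1, 'c'), (2, 'b'), (2, 'c'), (1, '')]


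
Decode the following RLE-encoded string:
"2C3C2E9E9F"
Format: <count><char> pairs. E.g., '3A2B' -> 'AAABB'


Expanding each <count><char> pair:
  2C -> 'CC'
  3C -> 'CCC'
  2E -> 'EE'
  9E -> 'EEEEEEEEE'
  9F -> 'FFFFFFFFF'

Decoded = CCCCCEEEEEEEEEEEFFFFFFFFF


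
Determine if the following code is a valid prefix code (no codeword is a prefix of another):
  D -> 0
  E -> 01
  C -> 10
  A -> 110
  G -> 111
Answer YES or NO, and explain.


Checking each pair (does one codeword prefix another?):
  D='0' vs E='01': prefix -- VIOLATION

NO -- this is NOT a valid prefix code. D (0) is a prefix of E (01).


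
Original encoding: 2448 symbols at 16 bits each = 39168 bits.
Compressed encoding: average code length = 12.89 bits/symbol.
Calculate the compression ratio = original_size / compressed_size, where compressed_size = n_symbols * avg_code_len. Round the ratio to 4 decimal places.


original_size = n_symbols * orig_bits = 2448 * 16 = 39168 bits
compressed_size = n_symbols * avg_code_len = 2448 * 12.89 = 31554.72 bits
ratio = original_size / compressed_size = 39168 / 31554.72 = 1.2413

Compression ratio = 1.2413


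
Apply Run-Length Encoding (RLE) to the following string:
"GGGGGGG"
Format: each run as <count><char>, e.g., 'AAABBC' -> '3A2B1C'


Scanning runs left to right:
  i=0: run of 'G' x 7 -> '7G'

RLE = 7G


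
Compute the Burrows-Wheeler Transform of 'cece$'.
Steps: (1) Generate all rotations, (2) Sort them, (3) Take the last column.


Rotations (sorted):
  0: $cece -> last char: e
  1: ce$ce -> last char: e
  2: cece$ -> last char: $
  3: e$cec -> last char: c
  4: ece$c -> last char: c


BWT = ee$cc


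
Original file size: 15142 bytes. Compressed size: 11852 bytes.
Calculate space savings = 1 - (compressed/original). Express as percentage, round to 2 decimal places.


ratio = compressed/original = 11852/15142 = 0.782724
savings = 1 - ratio = 1 - 0.782724 = 0.217276
as a percentage: 0.217276 * 100 = 21.73%

Space savings = 1 - 11852/15142 = 21.73%


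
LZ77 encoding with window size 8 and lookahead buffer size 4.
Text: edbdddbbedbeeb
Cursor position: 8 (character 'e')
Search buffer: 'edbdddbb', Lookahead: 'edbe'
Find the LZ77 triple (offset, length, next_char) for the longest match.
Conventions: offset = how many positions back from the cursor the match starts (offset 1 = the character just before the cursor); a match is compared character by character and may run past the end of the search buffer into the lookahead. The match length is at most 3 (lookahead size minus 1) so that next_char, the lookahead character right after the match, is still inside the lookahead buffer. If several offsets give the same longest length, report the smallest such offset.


Try each offset into the search buffer:
  offset=1 (pos 7, char 'b'): match length 0
  offset=2 (pos 6, char 'b'): match length 0
  offset=3 (pos 5, char 'd'): match length 0
  offset=4 (pos 4, char 'd'): match length 0
  offset=5 (pos 3, char 'd'): match length 0
  offset=6 (pos 2, char 'b'): match length 0
  offset=7 (pos 1, char 'd'): match length 0
  offset=8 (pos 0, char 'e'): match length 3
Longest match has length 3 at offset 8.
next_char = character at position 8 + 3 = 11 -> 'e'

Best match: offset=8, length=3 (matching 'edb' starting at position 0)
LZ77 triple: (8, 3, 'e')


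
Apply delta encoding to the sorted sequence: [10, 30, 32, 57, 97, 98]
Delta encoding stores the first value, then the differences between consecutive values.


First value: 10
Deltas:
  30 - 10 = 20
  32 - 30 = 2
  57 - 32 = 25
  97 - 57 = 40
  98 - 97 = 1


Delta encoded: [10, 20, 2, 25, 40, 1]


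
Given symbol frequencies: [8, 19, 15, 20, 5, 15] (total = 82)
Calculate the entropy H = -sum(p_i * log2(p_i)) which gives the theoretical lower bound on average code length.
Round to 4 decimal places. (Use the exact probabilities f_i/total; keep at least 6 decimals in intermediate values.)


Per-symbol terms -p_i * log2(p_i) with p_i = f_i/82:
  p = 8/82 = 0.097561: log2(p) = -3.357552, -p*log2(p) = 0.327566
  p = 19/82 = 0.231707: log2(p) = -2.109624, -p*log2(p) = 0.488815
  p = 15/82 = 0.182927: log2(p) = -2.450661, -p*log2(p) = 0.448292
  p = 20/82 = 0.243902: log2(p) = -2.035624, -p*log2(p) = 0.496494
  p = 5/82 = 0.060976: log2(p) = -4.035624, -p*log2(p) = 0.246075
  p = 15/82 = 0.182927: log2(p) = -2.450661, -p*log2(p) = 0.448292
H = 0.327566 + 0.488815 + 0.448292 + 0.496494 + 0.246075 + 0.448292 = 2.455534

H = 2.4555 bits/symbol


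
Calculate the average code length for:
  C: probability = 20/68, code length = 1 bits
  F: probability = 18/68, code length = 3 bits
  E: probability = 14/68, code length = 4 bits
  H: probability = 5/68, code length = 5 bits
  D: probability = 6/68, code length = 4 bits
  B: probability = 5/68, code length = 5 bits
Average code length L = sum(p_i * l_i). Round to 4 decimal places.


Weighted contributions p_i * l_i:
  C: (20/68) * 1 = 20/68
  F: (18/68) * 3 = 54/68
  E: (14/68) * 4 = 56/68
  H: (5/68) * 5 = 25/68
  D: (6/68) * 4 = 24/68
  B: (5/68) * 5 = 25/68
Sum = (20 + 54 + 56 + 25 + 24 + 25)/68 = 204/68

L = 204/68 = 3.0000 bits/symbol


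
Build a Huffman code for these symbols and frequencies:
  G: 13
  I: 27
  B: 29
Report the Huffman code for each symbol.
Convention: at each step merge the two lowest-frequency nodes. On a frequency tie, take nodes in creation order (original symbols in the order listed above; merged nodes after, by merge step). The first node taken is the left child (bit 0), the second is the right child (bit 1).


Huffman tree construction:
Step 1: Merge G(13) + I(27) = 40
Step 2: Merge B(29) + (G+I)(40) = 69
Read each symbol's code off the tree from the root (left child = 0, right child = 1).

Codes:
  G: 10 (length 2)
  I: 11 (length 2)
  B: 0 (length 1)
Average code length: 109/69 = 1.5797 bits/symbol


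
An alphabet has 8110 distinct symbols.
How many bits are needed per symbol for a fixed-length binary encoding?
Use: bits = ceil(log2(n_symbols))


log2(8110) = 12.9855
Bracket: 2^12 = 4096 < 8110 <= 2^13 = 8192
So ceil(log2(8110)) = 13

bits = ceil(log2(8110)) = ceil(12.9855) = 13 bits


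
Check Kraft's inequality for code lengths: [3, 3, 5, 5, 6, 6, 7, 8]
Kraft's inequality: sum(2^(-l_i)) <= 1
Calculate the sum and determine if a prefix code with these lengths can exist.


Sum = 2^(-3) + 2^(-3) + 2^(-5) + 2^(-5) + 2^(-6) + 2^(-6) + 2^(-7) + 2^(-8)
    = 0.125 + 0.125 + 0.03125 + 0.03125 + 0.015625 + 0.015625 + 0.0078125 + 0.00390625
    = 91/256 = 0.35546875
Since 0.35546875 <= 1, Kraft's inequality IS satisfied.
A prefix code with these lengths CAN exist.

Kraft sum = 0.35546875. Satisfied.


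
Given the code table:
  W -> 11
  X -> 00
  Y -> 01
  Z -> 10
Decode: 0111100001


Decoding:
01 -> Y
11 -> W
10 -> Z
00 -> X
01 -> Y


Result: YWZXY


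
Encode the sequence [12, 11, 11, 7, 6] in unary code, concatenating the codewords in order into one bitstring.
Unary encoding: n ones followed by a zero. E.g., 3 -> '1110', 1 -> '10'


Encode each number as n ones followed by a terminating 0:
  12 -> 1111111111110 (13 bits)
  11 -> 111111111110 (12 bits)
  11 -> 111111111110 (12 bits)
  7 -> 11111110 (8 bits)
  6 -> 1111110 (7 bits)
Total length = 13 + 12 + 12 + 8 + 7 = 52 bits.

Unary([12, 11, 11, 7, 6]) = 1111111111110111111111110111111111110111111101111110 (52 bits)


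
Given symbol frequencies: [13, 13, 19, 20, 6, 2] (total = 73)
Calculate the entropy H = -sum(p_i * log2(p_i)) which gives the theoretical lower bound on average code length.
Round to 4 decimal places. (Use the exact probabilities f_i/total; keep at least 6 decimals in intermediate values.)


Per-symbol terms -p_i * log2(p_i) with p_i = f_i/73:
  p = 13/73 = 0.178082: log2(p) = -2.489385, -p*log2(p) = 0.443315
  p = 13/73 = 0.178082: log2(p) = -2.489385, -p*log2(p) = 0.443315
  p = 19/73 = 0.260274: log2(p) = -1.941897, -p*log2(p) = 0.505425
  p = 20/73 = 0.273973: log2(p) = -1.867896, -p*log2(p) = 0.511752
  p = 6/73 = 0.082192: log2(p) = -3.604862, -p*log2(p) = 0.296290
  p = 2/73 = 0.027397: log2(p) = -5.189825, -p*log2(p) = 0.142187
H = 0.443315 + 0.443315 + 0.505425 + 0.511752 + 0.296290 + 0.142187 = 2.342284

H = 2.3423 bits/symbol
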